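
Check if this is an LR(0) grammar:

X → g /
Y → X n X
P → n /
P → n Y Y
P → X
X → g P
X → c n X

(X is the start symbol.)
Yes, the grammar is LR(0)

A grammar is LR(0) if no state in the canonical LR(0) collection has:
  - both a shift item (dot before a terminal) and a complete item (shift-reduce conflict), or
  - two or more complete items (reduce-reduce conflict; the accept item [X' → X .] counts as a complete item here).

Augment with X' → X and build the canonical LR(0) collection (I0 = CLOSURE({[X' → . X]}), then GOTO on every symbol after a dot until no new states appear). It has 16 states:
  I0: { [X → . c n X], [X → . g /], [X → . g P], [X' → . X] }  — shift
  I1: { [X' → X .] }  — accept
  I2: { [X → c . n X] }  — shift
  I3: { [P → . X], [P → . n /], [P → . n Y Y], [X → . c n X], [X → . g /], [X → . g P], [X → g . /], [X → g . P] }  — shift
  I4: { [X → g / .] }  — reduce
  I5: { [X → g P .] }  — reduce
  I6: { [P → X .] }  — reduce
  I7: { [P → n . /], [P → n . Y Y], [X → . c n X], [X → . g /], [X → . g P], [Y → . X n X] }  — shift
  I8: { [P → n / .] }  — reduce
  I9: { [Y → X . n X] }  — shift
  I10: { [P → n Y . Y], [X → . c n X], [X → . g /], [X → . g P], [Y → . X n X] }  — shift
  I11: { [P → n Y Y .] }  — reduce
  I12: { [X → . c n X], [X → . g /], [X → . g P], [Y → X n . X] }  — shift
  I13: { [Y → X n X .] }  — reduce
  I14: { [X → . c n X], [X → . g /], [X → . g P], [X → c n . X] }  — shift
  I15: { [X → c n X .] }  — reduce

Every state is either a pure shift/goto state or contains exactly one complete item and nothing to shift — no conflicts. The grammar is LR(0).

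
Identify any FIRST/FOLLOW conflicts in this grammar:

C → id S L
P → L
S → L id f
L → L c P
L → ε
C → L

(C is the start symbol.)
Yes. L → L c P with FOLLOW(L) on { 'c' }

Nullable non-terminals: C, L, P.
FIRST sets used below: FIRST(L) = { 'c', ε }

C: nullable alternative(s) C → L; FOLLOW(C) = { $ }
  C → id S L: FIRST \ {ε} = { 'id' } — disjoint from FOLLOW(C)
  C → L: FIRST \ {ε} = { 'c' } — this is the only nullable alternative, skip

L: nullable alternative(s) L → ε; FOLLOW(L) = { $, 'c', 'id' }
  L → L c P: FIRST \ {ε} = { 'c' } — overlaps FOLLOW(L) on { 'c' }: CONFLICT
  L → ε: FIRST \ {ε} = { } — this is the only nullable alternative, skip
P has a nullable alternative but only one production, so nothing to check.

S has no nullable alternative, so no FIRST/FOLLOW check is needed there.

So the grammar has 1 FIRST/FOLLOW conflict (marked CONFLICT above).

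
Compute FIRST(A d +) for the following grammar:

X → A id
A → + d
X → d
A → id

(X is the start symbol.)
{ '+', 'id' }

FIRST sets of the non-terminals involved (from the grammar, by fixed-point iteration):
  FIRST(A) = { '+', 'id' }

To compute FIRST(A d +), process the symbols left to right:
Symbol A is a non-terminal. Add FIRST(A) \ {ε} = { '+', 'id' }
A is not nullable (ε ∉ FIRST(A)), so stop here.
FIRST(A d +) = { '+', 'id' }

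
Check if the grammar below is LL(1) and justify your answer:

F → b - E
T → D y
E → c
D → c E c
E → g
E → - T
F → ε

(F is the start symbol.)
Yes, the grammar is LL(1).

A grammar is LL(1) if for each non-terminal N with multiple productions, the predict sets of those productions are pairwise disjoint, where PREDICT(N → α) = (FIRST(α) \ {ε}) ∪ (FOLLOW(N) if α ⇒* ε).

Relevant sets:
  FOLLOW(F) = { $ }

For F:
  PREDICT(F → b '-' E) = { 'b' }
  PREDICT(F → ε) = { $ }
For E:
  PREDICT(E → c) = { 'c' }
  PREDICT(E → g) = { 'g' }
  PREDICT(E → '-' T) = { '-' }
T, D have a single production, so nothing to check there.

All predict sets are disjoint. The grammar IS LL(1).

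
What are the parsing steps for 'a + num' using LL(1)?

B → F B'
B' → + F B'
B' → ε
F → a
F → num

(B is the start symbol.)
LL(1) parsing maintains a stack (initially the start symbol over $) and the input. At each step: if the stack top is a terminal, match it against the current input token; if it is a non-terminal N, replace it with the RHS of M[N, lookahead] (the unique production whose predict set contains the lookahead).

Stack is shown with the top on the left.

Stack     Input      Action
---------------------------
B $       a + num $  output B → F B'
F B' $    a + num $  output F → a
a B' $    a + num $  match 'a'
B' $      + num $    output B' → + F B'
+ F B' $  + num $    match '+'
F B' $    num $      output F → num
num B' $  num $      match 'num'
B' $      $          output B' → ε
$         $          accept

The string is accepted.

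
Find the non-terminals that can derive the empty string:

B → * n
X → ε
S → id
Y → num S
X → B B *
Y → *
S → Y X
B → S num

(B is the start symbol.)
{ 'X' }

ε-productions: X → ε
So X is immediately nullable.
No further non-terminal can be added: every production for the remaining non-terminals contains a terminal or a non-nullable non-terminal.
Nullable = { 'X' }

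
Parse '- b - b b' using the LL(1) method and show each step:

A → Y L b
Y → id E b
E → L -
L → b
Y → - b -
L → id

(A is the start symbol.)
LL(1) parsing maintains a stack (initially the start symbol over $) and the input. At each step: if the stack top is a terminal, match it against the current input token; if it is a non-terminal N, replace it with the RHS of M[N, lookahead] (the unique production whose predict set contains the lookahead).

Stack is shown with the top on the left.

Stack        Input        Action
--------------------------------
A $          - b - b b $  output A → Y L b
Y L b $      - b - b b $  output Y → - b -
- b - L b $  - b - b b $  match '-'
b - L b $    b - b b $    match 'b'
- L b $      - b b $      match '-'
L b $        b b $        output L → b
b b $        b b $        match 'b'
b $          b $          match 'b'
$            $            accept

The string is accepted.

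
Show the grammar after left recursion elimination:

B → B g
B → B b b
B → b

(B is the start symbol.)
B → b B'
B' → g B'
B' → b b B'
B' → ε

B is directly left-recursive. The standard transformation for
  A → A α₁ | ... | A α_m | β₁ | ... | β_n
is
  A  → β₁ A' | ... | β_n A'
  A' → α₁ A' | ... | α_m A' | ε

B → b becomes B → b B'
B → B g becomes B' → g B'
B → B b b becomes B' → b b B'
Add B' → ε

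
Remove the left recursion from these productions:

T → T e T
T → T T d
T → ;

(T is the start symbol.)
T is directly left-recursive. The standard transformation for
  A → A α₁ | ... | A α_m | β₁ | ... | β_n
is
  A  → β₁ A' | ... | β_n A'
  A' → α₁ A' | ... | α_m A' | ε

T → ; becomes T → ; T'
T → T e T becomes T' → e T T'
T → T T d becomes T' → T d T'
Add T' → ε

Resulting grammar:
T → ; T'
T' → e T T'
T' → T d T'
T' → ε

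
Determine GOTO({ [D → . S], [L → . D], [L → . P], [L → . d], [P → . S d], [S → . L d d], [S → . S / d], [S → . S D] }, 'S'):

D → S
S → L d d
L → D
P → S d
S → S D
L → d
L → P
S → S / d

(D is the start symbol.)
GOTO(I, 'S') = CLOSURE({ [A → αX.β] : [A → α.Xβ] ∈ I, X = 'S' })

Items with dot before 'S', with the dot advanced:
  [D → . S] → [D → S .]
  [P → . S d] → [P → S . d]
  [S → . S / d] → [S → S . / d]
  [S → . S D] → [S → S . D]
Closure of the advanced items:
  [S → S . D] has the dot before D: add [D → . S]
  [D → . S] has the dot before S: add [S → . L d d], [S → . S D], [S → . S / d]
  [S → . L d d] has the dot before L: add [L → . D], [L → . d], [L → . P]
  [L → . P] has the dot before P: add [P → . S d]

GOTO = { [D → . S], [D → S .], [L → . D], [L → . P], [L → . d], [P → . S d], [P → S . d], [S → . L d d], [S → . S / d], [S → . S D], [S → S . / d], [S → S . D] }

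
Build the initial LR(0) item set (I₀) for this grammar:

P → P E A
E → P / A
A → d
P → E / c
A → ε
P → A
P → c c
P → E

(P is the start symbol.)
First, augment the grammar with P' → P
I₀ = CLOSURE({ [P' → . P] }):
  [P' → . P] has the dot before P: add [P → . P E A], [P → . E / c], [P → . A], [P → . c c], [P → . E]
  [P → . E / c] has the dot before E: add [E → . P / A]
  [P → . A] has the dot before A: add [A → . d], [A → .]
No further items can be added.

I₀ = { [A → . d], [A → .], [E → . P / A], [P → . A], [P → . E / c], [P → . E], [P → . P E A], [P → . c c], [P' → . P] }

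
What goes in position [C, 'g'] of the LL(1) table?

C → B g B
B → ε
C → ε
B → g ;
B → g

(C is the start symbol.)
To find M[C, 'g'], we find productions for C where 'g' is in the predict set (PREDICT(N → α) = (FIRST(α) \ {ε}) ∪ (FOLLOW(N) if α ⇒* ε)).

Relevant sets:
  FIRST(B) = { 'g', ε }
  FOLLOW(C) = { $ }

C → B g B: PREDICT = { 'g' }
  'g' is in predict set, so this production goes in M[C, 'g']
C → ε: PREDICT = { $ }

M[C, 'g'] = C → B g B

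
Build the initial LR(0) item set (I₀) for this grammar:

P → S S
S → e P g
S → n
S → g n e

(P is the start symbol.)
First, augment the grammar with P' → P
I₀ = CLOSURE({ [P' → . P] }):
  [P' → . P] has the dot before P: add [P → . S S]
  [P → . S S] has the dot before S: add [S → . e P g], [S → . n], [S → . g n e]
No further items can be added.

I₀ = { [P → . S S], [P' → . P], [S → . e P g], [S → . g n e], [S → . n] }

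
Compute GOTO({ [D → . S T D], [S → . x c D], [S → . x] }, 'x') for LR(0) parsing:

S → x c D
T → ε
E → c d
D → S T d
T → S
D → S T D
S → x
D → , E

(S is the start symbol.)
{ [S → x . c D], [S → x .] }

GOTO(I, 'x') = CLOSURE({ [A → αX.β] : [A → α.Xβ] ∈ I, X = 'x' })

Items with dot before 'x', with the dot advanced:
  [S → . x] → [S → x .]
  [S → . x c D] → [S → x . c D]
Closure adds nothing (no advanced item has the dot before a non-terminal).

GOTO = { [S → x . c D], [S → x .] }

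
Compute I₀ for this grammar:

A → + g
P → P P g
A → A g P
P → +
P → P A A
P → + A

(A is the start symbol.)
First, augment the grammar with A' → A
I₀ = CLOSURE({ [A' → . A] }):
  [A' → . A] has the dot before A: add [A → . + g], [A → . A g P]
No further items can be added.

I₀ = { [A → . + g], [A → . A g P], [A' → . A] }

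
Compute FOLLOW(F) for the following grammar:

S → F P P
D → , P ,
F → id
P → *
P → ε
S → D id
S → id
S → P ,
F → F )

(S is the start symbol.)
In S → F P P: F is followed by P P, add FIRST(P P) \ {ε} = { '*' }
  P P is nullable, so also add FOLLOW(S)
In F → F ): F is followed by ')', add FIRST(')') \ {ε} = { ')' }

The FOLLOW sets referred to above (computed the same way, to a fixed point):
  FOLLOW(S) = { $ }

Taking the union: FOLLOW(F) = { $, ')', '*' }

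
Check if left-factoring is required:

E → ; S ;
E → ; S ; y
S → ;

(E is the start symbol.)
Yes, E has productions with common prefix '; S ;'

Left-factoring is needed when two productions for the same non-terminal
share a common prefix on the right-hand side.

Productions for E:
  E → ; S ;
  E → ; S ; y

Found common prefix '; S ;' in productions for E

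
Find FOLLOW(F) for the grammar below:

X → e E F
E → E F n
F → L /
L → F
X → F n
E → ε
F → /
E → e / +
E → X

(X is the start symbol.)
{ $, '/', 'n' }

In X → e E F: F is at the end, add FOLLOW(X)
In E → E F n: F is followed by n, add FIRST(n) \ {ε} = { 'n' }
In L → F: F is at the end, add FOLLOW(L)
In X → F n: F is followed by n, add FIRST(n) \ {ε} = { 'n' }

The FOLLOW sets referred to above (computed the same way, to a fixed point):
  FOLLOW(X) = { $, '/' }
  FOLLOW(L) = { '/' }

Taking the union: FOLLOW(F) = { $, '/', 'n' }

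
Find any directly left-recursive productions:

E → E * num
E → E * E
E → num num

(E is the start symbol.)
Direct left recursion occurs when N → N α for some non-terminal N (the right-hand side begins with the left-hand side itself).

E → E * num: LEFT RECURSIVE (starts with E)
E → E * E: LEFT RECURSIVE (starts with E)
E → num num: starts with num

The grammar has direct left recursion on: E.

Answer: Yes, E is left-recursive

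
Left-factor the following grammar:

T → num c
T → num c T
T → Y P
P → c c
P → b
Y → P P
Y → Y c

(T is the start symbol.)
T → num c T'
T' → ε
T' → T
T → Y P
P → c c
P → b
Y → P P
Y → Y c

Left-factoring transforms A → αβ₁ | αβ₂ into A → αA' and A' → β₁ | β₂
(α is the longest common prefix among the alternatives). Repeat until
no nonterminal has two alternatives with a common prefix.

Round 1: T has alternatives sharing prefix 'num c'. Introduce T': T → num c T'
  Add: T' → ε
  Add: T' → T

No remaining common prefixes — done.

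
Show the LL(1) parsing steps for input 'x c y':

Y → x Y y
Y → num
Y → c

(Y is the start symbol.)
LL(1) parsing maintains a stack (initially the start symbol over $) and the input. At each step: if the stack top is a terminal, match it against the current input token; if it is a non-terminal N, replace it with the RHS of M[N, lookahead] (the unique production whose predict set contains the lookahead).

Stack is shown with the top on the left.

Stack    Input    Action
------------------------
Y $      x c y $  output Y → x Y y
x Y y $  x c y $  match 'x'
Y y $    c y $    output Y → c
c y $    c y $    match 'c'
y $      y $      match 'y'
$        $        accept

The string is accepted.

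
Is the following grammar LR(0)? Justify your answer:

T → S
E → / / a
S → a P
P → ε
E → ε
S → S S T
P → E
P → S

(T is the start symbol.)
Augment with T' → T and build the canonical LR(0) collection (I0 = CLOSURE({[T' → . T]}), then GOTO on every symbol after a dot until no new states appear). It has 13 states:
  I0: { [S → . S S T], [S → . a P], [T → . S], [T' → . T] }  — shift
  I1: { [S → . S S T], [S → . a P], [S → S . S T], [T → S .] }  — shift, reduce
  I2: { [T' → T .] }  — accept
  I3: { [E → . / / a], [E → .], [P → . E], [P → . S], [P → .], [S → . S S T], [S → . a P], [S → a . P] }  — shift, 2 reduces
  I4: { [E → / . / a] }  — shift
  I5: { [P → E .] }  — reduce
  I6: { [S → a P .] }  — reduce
  I7: { [P → S .], [S → . S S T], [S → . a P], [S → S . S T] }  — shift, reduce
  I8: { [S → . S S T], [S → . a P], [S → S . S T], [S → S S . T], [T → . S] }  — shift
  I9: { [S → . S S T], [S → . a P], [S → S . S T], [S → S S . T], [T → . S], [T → S .] }  — shift, reduce
  I10: { [S → S S T .] }  — reduce
  I11: { [E → / / . a] }  — shift
  I12: { [E → / / a .] }  — reduce

Conflict in state I1:
  Shift-reduce conflict between [T → S .] and [S → . a P]
So the grammar is NOT LR(0).

Answer: No. Shift-reduce conflict between [T → S .] and [S → . a P]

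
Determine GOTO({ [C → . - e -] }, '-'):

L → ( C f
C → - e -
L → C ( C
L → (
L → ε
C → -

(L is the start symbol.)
{ [C → - . e -] }

GOTO(I, '-') = CLOSURE({ [A → αX.β] : [A → α.Xβ] ∈ I, X = '-' })

Items with dot before '-', with the dot advanced:
  [C → . - e -] → [C → - . e -]
Closure adds nothing (no advanced item has the dot before a non-terminal).

GOTO = { [C → - . e -] }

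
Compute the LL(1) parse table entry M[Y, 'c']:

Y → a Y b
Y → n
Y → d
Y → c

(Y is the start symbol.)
To find M[Y, 'c'], we find productions for Y where 'c' is in the predict set (PREDICT(N → α) = (FIRST(α) \ {ε}) ∪ (FOLLOW(N) if α ⇒* ε)).

Y → a Y b: PREDICT = { 'a' }
Y → n: PREDICT = { 'n' }
Y → d: PREDICT = { 'd' }
Y → c: PREDICT = { 'c' }
  'c' is in predict set, so this production goes in M[Y, 'c']

M[Y, 'c'] = Y → c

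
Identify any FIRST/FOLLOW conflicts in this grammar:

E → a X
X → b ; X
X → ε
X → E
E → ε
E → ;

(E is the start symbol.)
No FIRST/FOLLOW conflicts.

Nullable non-terminals: E, X.
FIRST sets used below: FIRST(E) = { ';', 'a', ε }

E: nullable alternative(s) E → ε; FOLLOW(E) = { $ }
  E → a X: FIRST \ {ε} = { 'a' } — disjoint from FOLLOW(E)
  E → ε: FIRST \ {ε} = { } — this is the only nullable alternative, skip
  E → ;: FIRST \ {ε} = { ';' } — disjoint from FOLLOW(E)

X: nullable alternative(s) X → ε, X → E; FOLLOW(X) = { $ }
  X → b ; X: FIRST \ {ε} = { 'b' } — disjoint from FOLLOW(X)
  X → ε: FIRST \ {ε} = { } — disjoint from FOLLOW(X)
  X → E: FIRST \ {ε} = { ';', 'a' } — disjoint from FOLLOW(X)

No FIRST/FOLLOW conflicts found.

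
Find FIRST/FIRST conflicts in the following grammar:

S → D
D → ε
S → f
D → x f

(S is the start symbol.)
FIRST sets of the non-terminals at (or reachable through a nullable prefix from) the front of some alternative:
  FIRST(D) = { 'x', ε }

Productions for S:
  S → D: FIRST = { 'x', ε }
  S → f: FIRST = { 'f' }
Productions for D:
  D → ε: FIRST = { ε }
  D → x f: FIRST = { 'x' }

All alternatives of each non-terminal have pairwise disjoint FIRST sets.

Answer: No FIRST/FIRST conflicts.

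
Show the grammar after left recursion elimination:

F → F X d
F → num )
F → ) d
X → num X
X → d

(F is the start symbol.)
F is directly left-recursive. The standard transformation for
  A → A α₁ | ... | A α_m | β₁ | ... | β_n
is
  A  → β₁ A' | ... | β_n A'
  A' → α₁ A' | ... | α_m A' | ε

F → num ) becomes F → num ) F'
F → ) d becomes F → ) d F'
F → F X d becomes F' → X d F'
Add F' → ε

Productions for other non-terminals are unchanged:
  X → num X
  X → d

Resulting grammar:
F → num ) F'
F → ) d F'
F' → X d F'
F' → ε
X → num X
X → d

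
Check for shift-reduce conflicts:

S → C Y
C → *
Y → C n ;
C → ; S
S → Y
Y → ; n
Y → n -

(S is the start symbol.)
A shift-reduce conflict occurs when an LR(0) state has both:
  - a complete (reduce) item [A → α .] (dot at the end), and
  - a shift item [B → β . c γ] (dot before a terminal).

Augment with S' → S and build the canonical LR(0) collection (I0 = CLOSURE({[S' → . S]}), then GOTO on every symbol after a dot until no new states appear). It has 15 states:
  I0: { [C → . *], [C → . ; S], [S → . C Y], [S → . Y], [S' → . S], [Y → . ; n], [Y → . C n ;], [Y → . n -] }  — shift
  I1: { [C → * .] }  — reduce
  I2: { [C → . *], [C → . ; S], [C → ; . S], [S → . C Y], [S → . Y], [Y → . ; n], [Y → . C n ;], [Y → . n -], [Y → ; . n] }  — shift
  I3: { [C → . *], [C → . ; S], [S → C . Y], [Y → . ; n], [Y → . C n ;], [Y → . n -], [Y → C . n ;] }  — shift
  I4: { [S' → S .] }  — accept
  I5: { [S → Y .] }  — reduce
  I6: { [Y → n . -] }  — shift
  I7: { [Y → n - .] }  — reduce
  I8: { [Y → C . n ;] }  — shift
  I9: { [S → C Y .] }  — reduce
  I10: { [Y → C n . ;], [Y → n . -] }  — shift
  I11: { [Y → C n ; .] }  — reduce
  I12: { [Y → C n . ;] }  — shift
  I13: { [C → ; S .] }  — reduce
  I14: { [Y → ; n .], [Y → n . -] }  — shift, reduce

I14 contains reduce item [Y → ; n .] and shift item [Y → n . -] — shift-reduce conflict.

Answer: Yes — I14: [Y → ; n .] vs [Y → n . -]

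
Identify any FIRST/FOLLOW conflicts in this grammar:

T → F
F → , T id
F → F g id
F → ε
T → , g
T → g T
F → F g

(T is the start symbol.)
A FIRST/FOLLOW conflict occurs when a non-terminal N has a nullable alternative N → β (β ⇒* ε) and another alternative N → α with FIRST(α) ∩ FOLLOW(N) ≠ ∅: on such a lookahead the parser cannot decide between expanding α and letting N vanish via β.

Nullable non-terminals: F, T.
FIRST sets used below: FIRST(F) = { ',', 'g', ε }

F: nullable alternative(s) F → ε; FOLLOW(F) = { $, 'g', 'id' }
  F → , T id: FIRST \ {ε} = { ',' } — disjoint from FOLLOW(F)
  F → F g id: FIRST \ {ε} = { ',', 'g' } — overlaps FOLLOW(F) on { 'g' }: CONFLICT
  F → ε: FIRST \ {ε} = { } — this is the only nullable alternative, skip
  F → F g: FIRST \ {ε} = { ',', 'g' } — overlaps FOLLOW(F) on { 'g' }: CONFLICT

T: nullable alternative(s) T → F; FOLLOW(T) = { $, 'id' }
  T → F: FIRST \ {ε} = { ',', 'g' } — this is the only nullable alternative, skip
  T → , g: FIRST \ {ε} = { ',' } — disjoint from FOLLOW(T)
  T → g T: FIRST \ {ε} = { 'g' } — disjoint from FOLLOW(T)

So the grammar has 2 FIRST/FOLLOW conflicts (marked CONFLICT above).

Answer: Yes. F → F g id with FOLLOW(F) on { 'g' }; F → F g with FOLLOW(F) on { 'g' }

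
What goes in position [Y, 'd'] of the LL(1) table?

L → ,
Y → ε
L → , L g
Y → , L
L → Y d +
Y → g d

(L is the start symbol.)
To find M[Y, 'd'], we find productions for Y where 'd' is in the predict set (PREDICT(N → α) = (FIRST(α) \ {ε}) ∪ (FOLLOW(N) if α ⇒* ε)).

Relevant sets:
  FOLLOW(Y) = { 'd' }

Y → ε: PREDICT = { 'd' }
  'd' is in predict set, so this production goes in M[Y, 'd']
Y → , L: PREDICT = { ',' }
Y → g d: PREDICT = { 'g' }

M[Y, 'd'] = Y → ε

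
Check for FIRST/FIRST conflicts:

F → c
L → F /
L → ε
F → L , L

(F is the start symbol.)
A FIRST/FIRST conflict occurs when two productions N → α and N → β for the same non-terminal have FIRST(α) ∩ FIRST(β) ≠ ∅ (with ε ∈ FIRST of a nullable right-hand side, so two nullable alternatives also conflict).

FIRST sets of the non-terminals at (or reachable through a nullable prefix from) the front of some alternative:
  FIRST(L) = { ',', 'c', ε }
  FIRST(F) = { ',', 'c' }

Productions for F:
  F → c: FIRST = { 'c' }
  F → L , L: FIRST = { ',', 'c' }
Productions for L:
  L → F /: FIRST = { ',', 'c' }
  L → ε: FIRST = { ε }

Conflict for F: F → c and F → L , L
  Overlap: { 'c' }

Answer: Yes. F → c / F → L ',' L on { 'c' }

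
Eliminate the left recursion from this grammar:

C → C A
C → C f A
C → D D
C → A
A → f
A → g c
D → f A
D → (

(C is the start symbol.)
C → D D C'
C → A C'
C' → A C'
C' → f A C'
C' → ε
A → f
A → g c
D → f A
D → (

C is directly left-recursive. The standard transformation for
  A → A α₁ | ... | A α_m | β₁ | ... | β_n
is
  A  → β₁ A' | ... | β_n A'
  A' → α₁ A' | ... | α_m A' | ε

C → D D becomes C → D D C'
C → A becomes C → A C'
C → C A becomes C' → A C'
C → C f A becomes C' → f A C'
Add C' → ε

Productions for other non-terminals are unchanged:
  A → f
  A → g c
  D → f A
  D → (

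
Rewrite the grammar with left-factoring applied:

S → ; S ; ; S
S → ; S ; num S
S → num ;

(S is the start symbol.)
Left-factoring transforms A → αβ₁ | αβ₂ into A → αA' and A' → β₁ | β₂
(α is the longest common prefix among the alternatives). Repeat until
no nonterminal has two alternatives with a common prefix.

Round 1: S has alternatives sharing prefix '; S ;'. Introduce S': S → ; S ; S'
  Add: S' → ; S
  Add: S' → num S

No remaining common prefixes — done.

Resulting grammar:
S → ; S ; S'
S' → ; S
S' → num S
S → num ;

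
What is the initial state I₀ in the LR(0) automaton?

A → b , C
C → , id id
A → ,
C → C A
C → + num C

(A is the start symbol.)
{ [A → . ,], [A → . b , C], [A' → . A] }

First, augment the grammar with A' → A
I₀ = CLOSURE({ [A' → . A] }):
  [A' → . A] has the dot before A: add [A → . b , C], [A → . ,]
No further items can be added.

I₀ = { [A → . ,], [A → . b , C], [A' → . A] }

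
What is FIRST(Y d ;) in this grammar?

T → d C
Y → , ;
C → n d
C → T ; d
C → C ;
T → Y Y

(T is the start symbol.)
FIRST sets of the non-terminals involved (from the grammar, by fixed-point iteration):
  FIRST(Y) = { ',' }

To compute FIRST(Y d ;), process the symbols left to right:
Symbol Y is a non-terminal. Add FIRST(Y) \ {ε} = { ',' }
Y is not nullable (ε ∉ FIRST(Y)), so stop here.
FIRST(Y d ;) = { ',' }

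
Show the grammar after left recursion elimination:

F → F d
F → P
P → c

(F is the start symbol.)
F → P F'
F' → d F'
F' → ε
P → c

F is directly left-recursive. The standard transformation for
  A → A α₁ | ... | A α_m | β₁ | ... | β_n
is
  A  → β₁ A' | ... | β_n A'
  A' → α₁ A' | ... | α_m A' | ε

F → P becomes F → P F'
F → F d becomes F' → d F'
Add F' → ε

Productions for other non-terminals are unchanged:
  P → c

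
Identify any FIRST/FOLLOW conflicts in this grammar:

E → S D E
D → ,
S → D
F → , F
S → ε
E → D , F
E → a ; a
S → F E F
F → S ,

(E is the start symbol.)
A FIRST/FOLLOW conflict occurs when a non-terminal N has a nullable alternative N → β (β ⇒* ε) and another alternative N → α with FIRST(α) ∩ FOLLOW(N) ≠ ∅: on such a lookahead the parser cannot decide between expanding α and letting N vanish via β.

Nullable non-terminals: S.
FIRST sets used below: FIRST(D) = { ',' }, FIRST(F) = { ',' }

S: nullable alternative(s) S → ε; FOLLOW(S) = { ',' }
  S → D: FIRST \ {ε} = { ',' } — overlaps FOLLOW(S) on { ',' }: CONFLICT
  S → ε: FIRST \ {ε} = { } — this is the only nullable alternative, skip
  S → F E F: FIRST \ {ε} = { ',' } — overlaps FOLLOW(S) on { ',' }: CONFLICT

D, E, F have no nullable alternative, so no FIRST/FOLLOW check is needed there.

So the grammar has 2 FIRST/FOLLOW conflicts (marked CONFLICT above).

Answer: Yes. S → D with FOLLOW(S) on { ',' }; S → F E F with FOLLOW(S) on { ',' }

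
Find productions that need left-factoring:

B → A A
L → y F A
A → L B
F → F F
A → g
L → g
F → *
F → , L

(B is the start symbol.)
No, left-factoring is not needed

Left-factoring is needed when two productions for the same non-terminal
share a common prefix on the right-hand side.

Productions for L:
  L → y F A
  L → g
Productions for A:
  A → L B
  A → g
Productions for F:
  F → F F
  F → *
  F → , L

No common prefixes found.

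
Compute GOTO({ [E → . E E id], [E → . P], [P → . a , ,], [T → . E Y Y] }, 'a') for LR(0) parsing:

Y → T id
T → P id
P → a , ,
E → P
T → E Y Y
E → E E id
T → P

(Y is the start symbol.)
GOTO(I, 'a') = CLOSURE({ [A → αX.β] : [A → α.Xβ] ∈ I, X = 'a' })

Items with dot before 'a', with the dot advanced:
  [P → . a , ,] → [P → a . , ,]
Closure adds nothing (no advanced item has the dot before a non-terminal).

GOTO = { [P → a . , ,] }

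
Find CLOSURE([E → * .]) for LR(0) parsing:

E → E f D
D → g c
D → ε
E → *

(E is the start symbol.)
Start with: [E → * .]
The dot is at the end, so nothing is added.

CLOSURE = { [E → * .] }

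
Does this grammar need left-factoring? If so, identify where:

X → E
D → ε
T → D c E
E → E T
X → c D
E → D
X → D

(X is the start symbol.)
Left-factoring is needed when two productions for the same non-terminal
share a common prefix on the right-hand side.

Productions for X:
  X → E
  X → c D
  X → D
Productions for E:
  E → E T
  E → D

No common prefixes found.

Answer: No, left-factoring is not needed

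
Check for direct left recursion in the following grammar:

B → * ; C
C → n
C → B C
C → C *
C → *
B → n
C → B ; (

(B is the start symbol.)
B → * ; C: starts with '*'
C → n: starts with n
C → B C: starts with B
C → C *: LEFT RECURSIVE (starts with C)
C → *: starts with '*'
B → n: starts with n
C → B ; (: starts with B

The grammar has direct left recursion on: C.

Answer: Yes, C is left-recursive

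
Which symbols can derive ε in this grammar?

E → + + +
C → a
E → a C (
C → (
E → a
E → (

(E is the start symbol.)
None

There are no ε-productions, so no non-terminal can derive ε.
No non-terminals are nullable.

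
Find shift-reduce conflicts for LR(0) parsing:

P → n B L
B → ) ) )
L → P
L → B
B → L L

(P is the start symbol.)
A shift-reduce conflict occurs when an LR(0) state has both:
  - a complete (reduce) item [A → α .] (dot at the end), and
  - a shift item [B → β . c γ] (dot before a terminal).

Augment with P' → P and build the canonical LR(0) collection (I0 = CLOSURE({[P' → . P]}), then GOTO on every symbol after a dot until no new states appear). It has 12 states:
  I0: { [P → . n B L], [P' → . P] }  — shift
  I1: { [P' → P .] }  — accept
  I2: { [B → . ) ) )], [B → . L L], [L → . B], [L → . P], [P → . n B L], [P → n . B L] }  — shift
  I3: { [B → ) . ) )] }  — shift
  I4: { [B → . ) ) )], [B → . L L], [L → . B], [L → . P], [L → B .], [P → . n B L], [P → n B . L] }  — shift, reduce
  I5: { [B → . ) ) )], [B → . L L], [B → L . L], [L → . B], [L → . P], [P → . n B L] }  — shift
  I6: { [L → P .] }  — reduce
  I7: { [L → B .] }  — reduce
  I8: { [B → . ) ) )], [B → . L L], [B → L . L], [B → L L .], [L → . B], [L → . P], [P → . n B L] }  — shift, reduce
  I9: { [B → . ) ) )], [B → . L L], [B → L . L], [L → . B], [L → . P], [P → . n B L], [P → n B L .] }  — shift, reduce
  I10: { [B → ) ) . )] }  — shift
  I11: { [B → ) ) ) .] }  — reduce

I4 contains reduce item [L → B .] and shift items [B → . ) ) )], [P → . n B L] — shift-reduce conflict.
I8 contains reduce item [B → L L .] and shift items [B → . ) ) )], [P → . n B L] — shift-reduce conflict.
I9 contains reduce item [P → n B L .] and shift items [B → . ) ) )], [P → . n B L] — shift-reduce conflict.

Answer: Yes — I4: [L → B .] vs [B → . ) ) )]; I8: [B → L L .] vs [B → . ) ) )]; I9: [P → n B L .] vs [B → . ) ) )]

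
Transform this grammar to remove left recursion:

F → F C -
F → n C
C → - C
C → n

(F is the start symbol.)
F is directly left-recursive. The standard transformation for
  A → A α₁ | ... | A α_m | β₁ | ... | β_n
is
  A  → β₁ A' | ... | β_n A'
  A' → α₁ A' | ... | α_m A' | ε

F → n C becomes F → n C F'
F → F C - becomes F' → C - F'
Add F' → ε

Productions for other non-terminals are unchanged:
  C → - C
  C → n

Resulting grammar:
F → n C F'
F' → C - F'
F' → ε
C → - C
C → n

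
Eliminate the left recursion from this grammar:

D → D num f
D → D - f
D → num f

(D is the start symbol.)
D → num f D'
D' → num f D'
D' → - f D'
D' → ε

D is directly left-recursive. The standard transformation for
  A → A α₁ | ... | A α_m | β₁ | ... | β_n
is
  A  → β₁ A' | ... | β_n A'
  A' → α₁ A' | ... | α_m A' | ε

D → num f becomes D → num f D'
D → D num f becomes D' → num f D'
D → D - f becomes D' → - f D'
Add D' → ε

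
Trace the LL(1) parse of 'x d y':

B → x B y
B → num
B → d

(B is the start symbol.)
LL(1) parsing maintains a stack (initially the start symbol over $) and the input. At each step: if the stack top is a terminal, match it against the current input token; if it is a non-terminal N, replace it with the RHS of M[N, lookahead] (the unique production whose predict set contains the lookahead).

Stack is shown with the top on the left.

Stack    Input    Action
------------------------
B $      x d y $  output B → x B y
x B y $  x d y $  match 'x'
B y $    d y $    output B → d
d y $    d y $    match 'd'
y $      y $      match 'y'
$        $        accept

The string is accepted.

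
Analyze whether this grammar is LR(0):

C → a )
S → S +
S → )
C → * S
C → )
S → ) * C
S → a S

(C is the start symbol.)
No. Shift-reduce conflict between [S → ) .] and [S → ) . * C]

A grammar is LR(0) if no state in the canonical LR(0) collection has:
  - both a shift item (dot before a terminal) and a complete item (shift-reduce conflict), or
  - two or more complete items (reduce-reduce conflict; the accept item [C' → C .] counts as a complete item here).

Augment with C' → C and build the canonical LR(0) collection (I0 = CLOSURE({[C' → . C]}), then GOTO on every symbol after a dot until no new states appear). It has 13 states:
  I0: { [C → . )], [C → . * S], [C → . a )], [C' → . C] }  — shift
  I1: { [C → ) .] }  — reduce
  I2: { [C → * . S], [S → . ) * C], [S → . )], [S → . S +], [S → . a S] }  — shift
  I3: { [C' → C .] }  — accept
  I4: { [C → a . )] }  — shift
  I5: { [C → a ) .] }  — reduce
  I6: { [S → ) . * C], [S → ) .] }  — shift, reduce
  I7: { [C → * S .], [S → S . +] }  — shift, reduce
  I8: { [S → . ) * C], [S → . )], [S → . S +], [S → . a S], [S → a . S] }  — shift
  I9: { [S → S . +], [S → a S .] }  — shift, reduce
  I10: { [S → S + .] }  — reduce
  I11: { [C → . )], [C → . * S], [C → . a )], [S → ) * . C] }  — shift
  I12: { [S → ) * C .] }  — reduce

Conflict in state I6:
  Shift-reduce conflict between [S → ) .] and [S → ) . * C]
So the grammar is NOT LR(0).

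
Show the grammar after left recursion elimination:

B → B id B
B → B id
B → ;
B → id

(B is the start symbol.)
B → ; B'
B → id B'
B' → id B B'
B' → id B'
B' → ε

B is directly left-recursive. The standard transformation for
  A → A α₁ | ... | A α_m | β₁ | ... | β_n
is
  A  → β₁ A' | ... | β_n A'
  A' → α₁ A' | ... | α_m A' | ε

B → ; becomes B → ; B'
B → id becomes B → id B'
B → B id B becomes B' → id B B'
B → B id becomes B' → id B'
Add B' → ε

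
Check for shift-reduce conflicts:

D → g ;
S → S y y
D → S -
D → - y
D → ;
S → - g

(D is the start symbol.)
No shift-reduce conflicts

Augment with D' → D and build the canonical LR(0) collection (I0 = CLOSURE({[D' → . D]}), then GOTO on every symbol after a dot until no new states appear). It has 12 states:
  I0: { [D → . - y], [D → . ;], [D → . S -], [D → . g ;], [D' → . D], [S → . - g], [S → . S y y] }  — shift
  I1: { [D → - . y], [S → - . g] }  — shift
  I2: { [D → ; .] }  — reduce
  I3: { [D' → D .] }  — accept
  I4: { [D → S . -], [S → S . y y] }  — shift
  I5: { [D → g . ;] }  — shift
  I6: { [D → g ; .] }  — reduce
  I7: { [D → S - .] }  — reduce
  I8: { [S → S y . y] }  — shift
  I9: { [S → S y y .] }  — reduce
  I10: { [S → - g .] }  — reduce
  I11: { [D → - y .] }  — reduce

No state contains both a complete item and a shift item.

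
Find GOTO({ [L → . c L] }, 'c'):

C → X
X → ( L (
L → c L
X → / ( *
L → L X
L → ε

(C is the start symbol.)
{ [L → . L X], [L → . c L], [L → .], [L → c . L] }

GOTO(I, 'c') = CLOSURE({ [A → αX.β] : [A → α.Xβ] ∈ I, X = 'c' })

Items with dot before 'c', with the dot advanced:
  [L → . c L] → [L → c . L]
Closure of the advanced items:
  [L → c . L] has the dot before L: add [L → . c L], [L → . L X], [L → .]

GOTO = { [L → . L X], [L → . c L], [L → .], [L → c . L] }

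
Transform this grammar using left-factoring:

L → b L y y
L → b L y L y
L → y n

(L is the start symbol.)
Left-factoring transforms A → αβ₁ | αβ₂ into A → αA' and A' → β₁ | β₂
(α is the longest common prefix among the alternatives). Repeat until
no nonterminal has two alternatives with a common prefix.

Round 1: L has alternatives sharing prefix 'b L y'. Introduce L': L → b L y L'
  Add: L' → y
  Add: L' → L y

No remaining common prefixes — done.

Resulting grammar:
L → b L y L'
L' → y
L' → L y
L → y n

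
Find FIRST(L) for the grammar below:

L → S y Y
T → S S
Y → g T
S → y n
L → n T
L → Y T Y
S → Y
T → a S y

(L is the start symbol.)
{ 'g', 'n', 'y' }

FIRST sets of the other non-terminals involved (by the same procedure, iterated to a fixed point):
  FIRST(S) = { 'g', 'y' }
  FIRST(Y) = { 'g' }

From L → S y Y:
  - S is a non-terminal: add FIRST(S) \ {ε} = { 'g', 'y' }
    S is not nullable, so stop
From L → n T:
  - n is a terminal: add 'n' and stop
From L → Y T Y:
  - Y is a non-terminal: add FIRST(Y) \ {ε} = { 'g' }
    Y is not nullable, so stop

Collecting: FIRST(L) = { 'g', 'n', 'y' }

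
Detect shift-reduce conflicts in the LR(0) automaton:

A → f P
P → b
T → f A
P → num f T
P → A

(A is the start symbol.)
No shift-reduce conflicts

Augment with A' → A and build the canonical LR(0) collection (I0 = CLOSURE({[A' → . A]}), then GOTO on every symbol after a dot until no new states appear). It has 11 states:
  I0: { [A → . f P], [A' → . A] }  — shift
  I1: { [A' → A .] }  — accept
  I2: { [A → . f P], [A → f . P], [P → . A], [P → . b], [P → . num f T] }  — shift
  I3: { [P → A .] }  — reduce
  I4: { [A → f P .] }  — reduce
  I5: { [P → b .] }  — reduce
  I6: { [P → num . f T] }  — shift
  I7: { [P → num f . T], [T → . f A] }  — shift
  I8: { [P → num f T .] }  — reduce
  I9: { [A → . f P], [T → f . A] }  — shift
  I10: { [T → f A .] }  — reduce

No state contains both a complete item and a shift item.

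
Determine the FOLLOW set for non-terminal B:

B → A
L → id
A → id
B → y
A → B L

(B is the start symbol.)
B is the start symbol, so $ ∈ FOLLOW(B).
In A → B L: B is followed by L, add FIRST(L) \ {ε} = { 'id' }

Taking the union: FOLLOW(B) = { $, 'id' }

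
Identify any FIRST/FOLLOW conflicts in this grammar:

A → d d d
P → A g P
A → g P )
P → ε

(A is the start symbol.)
No FIRST/FOLLOW conflicts.

Nullable non-terminals: P.
FIRST sets used below: FIRST(A) = { 'd', 'g' }

P: nullable alternative(s) P → ε; FOLLOW(P) = { ')' }
  P → A g P: FIRST \ {ε} = { 'd', 'g' } — disjoint from FOLLOW(P)
  P → ε: FIRST \ {ε} = { } — this is the only nullable alternative, skip

A has no nullable alternative, so no FIRST/FOLLOW check is needed there.

No FIRST/FOLLOW conflicts found.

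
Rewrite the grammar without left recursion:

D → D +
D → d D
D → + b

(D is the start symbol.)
D is directly left-recursive. The standard transformation for
  A → A α₁ | ... | A α_m | β₁ | ... | β_n
is
  A  → β₁ A' | ... | β_n A'
  A' → α₁ A' | ... | α_m A' | ε

D → d D becomes D → d D D'
D → + b becomes D → + b D'
D → D + becomes D' → + D'
Add D' → ε

Resulting grammar:
D → d D D'
D → + b D'
D' → + D'
D' → ε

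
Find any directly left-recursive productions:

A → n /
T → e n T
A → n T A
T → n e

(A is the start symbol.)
No direct left recursion

A → n /: starts with n
T → e n T: starts with e
A → n T A: starts with n
T → n e: starts with n

No direct left recursion found.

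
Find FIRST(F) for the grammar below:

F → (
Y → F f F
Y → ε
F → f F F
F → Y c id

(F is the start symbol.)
{ '(', 'c', 'f' }

To compute FIRST(F), examine every production with F on the left-hand side, reading each right-hand side left to right until a non-nullable symbol is reached.

FIRST sets of the other non-terminals involved (by the same procedure, iterated to a fixed point):
  FIRST(Y) = { '(', 'c', 'f', ε }

From F → (:
  - '(' is a terminal: add '(' and stop
From F → f F F:
  - f is a terminal: add 'f' and stop
From F → Y c id:
  - Y is a non-terminal: add FIRST(Y) \ {ε} = { '(', 'c', 'f' }
    Y is nullable, so continue to the next symbol
  - c is a terminal: add 'c' and stop

Collecting: FIRST(F) = { '(', 'c', 'f' }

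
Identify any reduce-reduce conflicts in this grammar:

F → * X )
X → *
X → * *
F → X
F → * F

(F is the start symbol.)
Yes — I4: [X → * .] vs [X → * * .]

Augment with F' → F and build the canonical LR(0) collection (I0 = CLOSURE({[F' → . F]}), then GOTO on every symbol after a dot until no new states appear). It has 8 states:
  I0: { [F → . * F], [F → . * X )], [F → . X], [F' → . F], [X → . * *], [X → . *] }  — shift
  I1: { [F → * . F], [F → * . X )], [F → . * F], [F → . * X )], [F → . X], [X → * . *], [X → * .], [X → . * *], [X → . *] }  — shift, reduce
  I2: { [F' → F .] }  — accept
  I3: { [F → X .] }  — reduce
  I4: { [F → * . F], [F → * . X )], [F → . * F], [F → . * X )], [F → . X], [X → * * .], [X → * . *], [X → * .], [X → . * *], [X → . *] }  — shift, 2 reduces
  I5: { [F → * F .] }  — reduce
  I6: { [F → * X . )], [F → X .] }  — shift, reduce
  I7: { [F → * X ) .] }  — reduce

I4 contains complete items [X → * .], [X → * * .] — reduce-reduce conflict.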